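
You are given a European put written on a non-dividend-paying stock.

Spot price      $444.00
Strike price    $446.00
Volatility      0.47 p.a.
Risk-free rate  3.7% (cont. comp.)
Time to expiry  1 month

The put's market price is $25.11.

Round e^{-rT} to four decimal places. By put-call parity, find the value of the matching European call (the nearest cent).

$24.49

exp(−rT) = exp(−0.037·0.08333) = 0.9969
Put-call parity: C − P = S − K·e^(−rT) = 444 − 446·0.9969 = 444 − 444.6174 = -0.6174
C = P + (C − P) = 25.11 + (-0.6174) = 24.4926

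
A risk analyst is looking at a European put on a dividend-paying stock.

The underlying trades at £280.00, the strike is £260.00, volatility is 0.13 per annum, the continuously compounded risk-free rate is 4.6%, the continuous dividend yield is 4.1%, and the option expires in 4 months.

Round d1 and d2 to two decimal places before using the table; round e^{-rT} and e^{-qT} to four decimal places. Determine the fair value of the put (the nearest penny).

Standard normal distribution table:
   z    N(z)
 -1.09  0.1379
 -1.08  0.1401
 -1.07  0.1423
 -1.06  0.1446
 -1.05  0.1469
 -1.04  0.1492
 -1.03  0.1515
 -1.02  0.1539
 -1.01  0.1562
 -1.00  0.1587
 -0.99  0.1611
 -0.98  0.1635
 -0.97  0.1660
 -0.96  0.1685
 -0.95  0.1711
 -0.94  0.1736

£1.93

T = 0.3333;  σ√T = 0.0751
ln(S/K) + (r − q + σ²/2)T = ln(280/260) + (0.046 − 0.041 + 0.13²/2)·0.3333 = 0.0741 + 0.0045 = 0.0786
d₁ = 0.0786 / 0.0751 = 1.0471 which rounds to 1.05
d₂ = d₁ − σ√T = 1.0471 − 0.0751 = 0.9721 which rounds to 0.97
e^(−qT) = e^(−0.041·0.3333) = 0.9864;  e^(−rT) = e^(−0.046·0.3333) = 0.9848
N(−d₂) = N(-0.97) = 0.1660;  N(−d₁) = N(-1.05) = 0.1469
P = 260·0.9848·0.1660 − 280·0.9864·0.1469 = 42.5040 − 40.5726 = 1.9314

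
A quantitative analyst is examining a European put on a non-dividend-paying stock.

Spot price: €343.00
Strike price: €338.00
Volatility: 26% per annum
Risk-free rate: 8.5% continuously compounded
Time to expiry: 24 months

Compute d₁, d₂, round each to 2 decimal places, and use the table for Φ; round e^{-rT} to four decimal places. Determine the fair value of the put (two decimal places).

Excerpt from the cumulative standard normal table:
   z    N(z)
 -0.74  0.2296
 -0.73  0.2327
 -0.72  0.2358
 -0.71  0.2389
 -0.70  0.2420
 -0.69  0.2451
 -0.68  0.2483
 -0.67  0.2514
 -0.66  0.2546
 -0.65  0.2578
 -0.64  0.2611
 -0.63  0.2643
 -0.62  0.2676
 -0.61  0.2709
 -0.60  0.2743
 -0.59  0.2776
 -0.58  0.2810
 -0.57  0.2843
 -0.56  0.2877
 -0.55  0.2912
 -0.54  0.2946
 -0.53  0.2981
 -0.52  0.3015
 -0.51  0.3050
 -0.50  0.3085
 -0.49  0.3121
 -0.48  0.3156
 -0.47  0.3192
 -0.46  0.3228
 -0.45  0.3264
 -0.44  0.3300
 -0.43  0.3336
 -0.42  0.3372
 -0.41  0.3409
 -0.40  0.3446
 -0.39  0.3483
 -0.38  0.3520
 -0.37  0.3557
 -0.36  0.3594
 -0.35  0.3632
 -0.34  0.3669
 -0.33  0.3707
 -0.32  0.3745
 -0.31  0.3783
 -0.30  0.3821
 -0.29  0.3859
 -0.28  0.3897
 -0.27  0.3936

€22.73

σ√T = 0.26 × 1.4142 = 0.3677
d₁ = [ln(343/338) + (0.085 + ½·0.26²)·2] / (σ√T) = (0.0147 + 0.2376) / 0.3677 = 0.6861 which rounds to 0.69
d₂ = 0.6861 − 0.3677 = 0.3184 which rounds to 0.32
exp(−rT) = exp(−0.085·2) = 0.8437
N(−d₂) = N(-0.32) = 0.3745;  N(−d₁) = N(-0.69) = 0.2451
P = 338·0.8437·0.3745 − 343·0.2451 = 106.7964 − 84.0693 = 22.7271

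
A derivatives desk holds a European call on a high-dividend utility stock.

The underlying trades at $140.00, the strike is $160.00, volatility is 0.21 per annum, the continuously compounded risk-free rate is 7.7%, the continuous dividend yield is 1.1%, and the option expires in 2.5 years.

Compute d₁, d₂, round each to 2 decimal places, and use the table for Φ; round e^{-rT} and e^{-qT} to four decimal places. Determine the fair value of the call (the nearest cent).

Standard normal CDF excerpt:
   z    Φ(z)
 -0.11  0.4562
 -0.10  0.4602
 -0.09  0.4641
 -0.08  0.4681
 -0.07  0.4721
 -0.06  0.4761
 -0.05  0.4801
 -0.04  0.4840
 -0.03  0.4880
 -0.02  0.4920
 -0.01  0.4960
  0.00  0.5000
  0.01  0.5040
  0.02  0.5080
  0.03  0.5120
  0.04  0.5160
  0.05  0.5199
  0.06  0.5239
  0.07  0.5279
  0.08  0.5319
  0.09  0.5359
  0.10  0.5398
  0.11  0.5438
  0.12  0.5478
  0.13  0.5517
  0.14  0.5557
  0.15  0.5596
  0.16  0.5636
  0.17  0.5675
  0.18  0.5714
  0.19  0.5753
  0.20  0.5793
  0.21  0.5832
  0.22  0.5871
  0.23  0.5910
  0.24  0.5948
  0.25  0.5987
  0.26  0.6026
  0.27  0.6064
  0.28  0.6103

$19.77

σ√T = 0.21 × 1.5811 = 0.3320
ln(S/K) + (r − q + σ²/2)T = ln(140/160) + (0.077 − 0.011 + 0.21²/2)·2.5 = -0.1335 + 0.2201 = 0.0866
d₁ = 0.0866 / 0.3320 = 0.2608 ⇒ 0.26
d₂ = d₁ − σ√T = 0.2608 − 0.3320 = -0.0712 ⇒ -0.07
exp(−qT) = exp(−0.011·2.5) = 0.9729;  exp(−rT) = exp(−0.077·2.5) = 0.8249
N(d₁) = N(0.26) = 0.6026;  N(d₂) = N(-0.07) = 0.4721
C = 140·0.9729·0.6026 − 160·0.8249·0.4721 = 82.0777 − 62.3096 = 19.7681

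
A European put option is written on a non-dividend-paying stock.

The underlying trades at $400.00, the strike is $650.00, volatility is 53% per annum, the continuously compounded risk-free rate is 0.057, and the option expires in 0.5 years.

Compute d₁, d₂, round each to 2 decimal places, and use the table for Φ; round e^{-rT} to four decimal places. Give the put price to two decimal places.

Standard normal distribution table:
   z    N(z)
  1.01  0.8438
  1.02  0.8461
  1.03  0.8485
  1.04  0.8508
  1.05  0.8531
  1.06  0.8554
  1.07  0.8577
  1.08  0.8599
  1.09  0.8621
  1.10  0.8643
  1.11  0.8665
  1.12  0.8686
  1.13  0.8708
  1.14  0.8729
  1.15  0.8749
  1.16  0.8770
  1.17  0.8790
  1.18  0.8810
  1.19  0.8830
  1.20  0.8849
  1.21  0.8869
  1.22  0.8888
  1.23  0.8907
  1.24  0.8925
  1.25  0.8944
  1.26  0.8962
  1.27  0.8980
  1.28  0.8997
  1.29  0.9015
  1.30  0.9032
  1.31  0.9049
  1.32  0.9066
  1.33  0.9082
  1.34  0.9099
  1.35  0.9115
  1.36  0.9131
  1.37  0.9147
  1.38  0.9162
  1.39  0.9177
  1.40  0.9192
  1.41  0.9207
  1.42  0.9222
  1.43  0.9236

T = 0.5;  σ√T = 0.3748
d₁ = [ln(400/650) + (0.057 + 0.53²/2)·0.5] / 0.3748 = [-0.4855 + 0.0987] / 0.3748 = -1.0321 → -1.03
d₂ = d₁ − σ√T = -1.0321 − 0.3748 = -1.4068 → -1.41
exp(−rT) = exp(−0.057·0.5) = 0.9719
P = 650·0.9719·N(1.41) − 400·N(1.03) = 650·0.9719·0.9207 − 400·0.8485 = 581.6384 − 339.4000 = 242.2384

$242.24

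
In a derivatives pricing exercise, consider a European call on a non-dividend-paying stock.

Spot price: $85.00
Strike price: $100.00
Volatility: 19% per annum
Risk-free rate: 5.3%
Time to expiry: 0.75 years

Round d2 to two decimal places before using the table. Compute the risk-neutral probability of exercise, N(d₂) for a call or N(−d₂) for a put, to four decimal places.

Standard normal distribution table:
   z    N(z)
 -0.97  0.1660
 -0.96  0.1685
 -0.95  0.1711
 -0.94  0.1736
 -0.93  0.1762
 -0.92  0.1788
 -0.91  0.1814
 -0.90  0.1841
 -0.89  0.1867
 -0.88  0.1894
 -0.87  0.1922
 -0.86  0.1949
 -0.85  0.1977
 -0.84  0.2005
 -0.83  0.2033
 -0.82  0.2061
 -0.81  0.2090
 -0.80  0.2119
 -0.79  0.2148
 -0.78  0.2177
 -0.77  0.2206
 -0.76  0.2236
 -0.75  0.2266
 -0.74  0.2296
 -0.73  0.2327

σ√T = 0.19·√0.75 = 0.1645
ln(S/K) + (r + σ²/2)T = ln(85/100) + (0.053 + 0.19²/2)·0.75 = -0.1625 + 0.0533 = -0.1092
d₁ = -0.1092 / 0.1645 = -0.6638 which rounds to -0.66
d₂ = d₁ − σ√T = -0.6638 − 0.1645 = -0.8284 which rounds to -0.83
Pr(exercise) under Q = N(d₂) = 0.2033

0.2033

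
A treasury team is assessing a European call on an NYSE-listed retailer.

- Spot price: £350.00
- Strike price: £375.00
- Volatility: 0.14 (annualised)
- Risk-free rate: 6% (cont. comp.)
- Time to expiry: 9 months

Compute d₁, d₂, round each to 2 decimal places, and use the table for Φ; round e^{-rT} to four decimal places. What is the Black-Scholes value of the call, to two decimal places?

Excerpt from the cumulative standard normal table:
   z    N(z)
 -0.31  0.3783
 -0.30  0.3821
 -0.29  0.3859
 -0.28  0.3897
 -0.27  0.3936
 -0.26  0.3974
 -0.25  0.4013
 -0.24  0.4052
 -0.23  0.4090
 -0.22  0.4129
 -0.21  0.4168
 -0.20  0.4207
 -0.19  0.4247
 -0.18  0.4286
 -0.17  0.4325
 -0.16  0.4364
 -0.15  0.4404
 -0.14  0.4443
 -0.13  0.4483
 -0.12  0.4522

£13.04

σ√T = 0.14·√0.75 = 0.1212
ln(S/K) + (r + σ²/2)T = ln(350/375) + (0.06 + 0.14²/2)·0.75 = -0.0690 + 0.0524 = -0.0166
d₁ = -0.0166 / 0.1212 = -0.1373 → -0.14
d₂ = d₁ − σ√T = -0.1373 − 0.1212 = -0.2585 → -0.26
exp(−rT) = exp(−0.06·0.75) = 0.9560
N(d₁) = N(-0.14) = 0.4443;  N(d₂) = N(-0.26) = 0.3974
C = 350·0.4443 − 375·0.9560·0.3974 = 155.5050 − 142.4679 = 13.0371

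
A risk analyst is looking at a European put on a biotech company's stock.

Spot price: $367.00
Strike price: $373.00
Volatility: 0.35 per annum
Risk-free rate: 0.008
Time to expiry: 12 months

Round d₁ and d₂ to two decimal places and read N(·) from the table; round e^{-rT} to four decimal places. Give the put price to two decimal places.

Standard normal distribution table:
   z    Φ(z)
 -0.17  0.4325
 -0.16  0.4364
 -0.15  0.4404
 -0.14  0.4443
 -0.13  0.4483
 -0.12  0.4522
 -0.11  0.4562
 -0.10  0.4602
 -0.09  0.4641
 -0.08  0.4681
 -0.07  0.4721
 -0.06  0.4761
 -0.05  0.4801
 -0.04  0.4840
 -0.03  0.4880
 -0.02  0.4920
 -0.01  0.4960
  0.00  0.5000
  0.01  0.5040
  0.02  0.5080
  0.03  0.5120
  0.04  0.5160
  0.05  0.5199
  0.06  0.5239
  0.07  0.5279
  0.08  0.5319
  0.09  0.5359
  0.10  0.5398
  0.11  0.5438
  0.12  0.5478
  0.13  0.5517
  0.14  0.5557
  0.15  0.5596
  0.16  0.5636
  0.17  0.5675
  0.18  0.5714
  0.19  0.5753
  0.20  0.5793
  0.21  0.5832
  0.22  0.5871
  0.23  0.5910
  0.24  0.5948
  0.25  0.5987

$52.72

T = 1;  σ√T = 0.3500
d₁ = [ln(367/373) + (0.008 + 0.35²/2)·1] / 0.3500 = [-0.0162 + 0.0692] / 0.3500 = 0.1515 which rounds to 0.15
d₂ = d₁ − σ√T = 0.1515 − 0.3500 = -0.1985 which rounds to -0.20
exp(−rT) = exp(−0.008·1) = 0.9920
P = 373·0.9920·N(0.20) − 367·N(-0.15) = 373·0.9920·0.5793 − 367·0.4404 = 214.3503 − 161.6268 = 52.7235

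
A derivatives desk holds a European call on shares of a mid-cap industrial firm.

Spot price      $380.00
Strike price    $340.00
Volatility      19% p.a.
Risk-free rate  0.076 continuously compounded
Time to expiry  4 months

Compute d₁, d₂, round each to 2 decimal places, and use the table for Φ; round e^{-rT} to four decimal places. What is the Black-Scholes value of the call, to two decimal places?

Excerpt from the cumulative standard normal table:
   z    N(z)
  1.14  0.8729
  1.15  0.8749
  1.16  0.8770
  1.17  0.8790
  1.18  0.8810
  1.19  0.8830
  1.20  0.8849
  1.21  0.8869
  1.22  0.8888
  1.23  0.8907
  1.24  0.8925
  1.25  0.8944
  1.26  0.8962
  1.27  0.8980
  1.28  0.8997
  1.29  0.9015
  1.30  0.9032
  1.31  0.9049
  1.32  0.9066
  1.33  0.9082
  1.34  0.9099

$50.50

σ√T = 0.19·√0.3333 = 0.1097
d₁ = [ln(380/340) + (0.076 + 0.19²/2)·0.3333] / 0.1097 = [0.1112 + 0.0313] / 0.1097 = 1.2997 → 1.30
d₂ = d₁ − σ√T = 1.2997 − 0.1097 = 1.1900 → 1.19
e^(−rT) = e^(−0.076·0.3333) = 0.9750
C = 380·N(1.30) − 340·0.9750·N(1.19) = 380·0.9032 − 340·0.9750·0.8830 = 343.2160 − 292.7145 = 50.5015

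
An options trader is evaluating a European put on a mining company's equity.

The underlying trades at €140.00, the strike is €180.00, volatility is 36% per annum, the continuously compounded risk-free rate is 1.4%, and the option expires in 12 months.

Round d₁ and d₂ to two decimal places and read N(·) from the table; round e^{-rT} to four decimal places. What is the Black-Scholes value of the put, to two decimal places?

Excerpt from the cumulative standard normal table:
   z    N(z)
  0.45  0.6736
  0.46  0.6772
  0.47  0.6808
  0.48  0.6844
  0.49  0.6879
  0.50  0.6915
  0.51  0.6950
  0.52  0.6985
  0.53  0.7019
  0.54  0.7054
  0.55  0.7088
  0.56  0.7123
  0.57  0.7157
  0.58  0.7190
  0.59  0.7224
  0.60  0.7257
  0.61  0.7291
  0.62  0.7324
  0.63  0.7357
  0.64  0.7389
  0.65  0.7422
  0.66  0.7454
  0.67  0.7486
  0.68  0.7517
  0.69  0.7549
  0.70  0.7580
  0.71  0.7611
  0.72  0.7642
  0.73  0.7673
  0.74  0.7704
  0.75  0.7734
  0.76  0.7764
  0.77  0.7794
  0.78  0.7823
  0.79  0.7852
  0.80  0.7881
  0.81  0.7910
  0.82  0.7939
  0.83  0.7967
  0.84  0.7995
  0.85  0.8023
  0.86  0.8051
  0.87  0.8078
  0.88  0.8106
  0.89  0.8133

€46.09

σ√T = 0.36·√1 = 0.3600
d₁ = [ln(140/180) + (0.014 + 0.36²/2)·1] / 0.3600 = [-0.2513 + 0.0788] / 0.3600 = -0.4792 which rounds to -0.48
d₂ = d₁ − σ√T = -0.4792 − 0.3600 = -0.8392 which rounds to -0.84
e^(−rT) = e^(−0.014·1) = 0.9861
N(−d₂) = N(0.84) = 0.7995;  N(−d₁) = N(0.48) = 0.6844
P = 180·0.9861·0.7995 − 140·0.6844 = 141.9097 − 95.8160 = 46.0937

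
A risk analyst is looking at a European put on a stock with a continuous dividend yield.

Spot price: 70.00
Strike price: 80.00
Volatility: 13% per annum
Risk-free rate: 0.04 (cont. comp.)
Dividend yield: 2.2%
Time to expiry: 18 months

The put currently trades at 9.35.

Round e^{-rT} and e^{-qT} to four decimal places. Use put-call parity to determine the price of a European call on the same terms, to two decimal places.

e^(−qT) = e^(−0.022·1.5) = 0.9675;  e^(−rT) = e^(−0.04·1.5) = 0.9418
Put-call parity: C − P = S·e^(−qT) − K·e^(−rT) = 70·0.9675 − 80·0.9418 = 67.7250 − 75.3440 = -7.6190
C = P + (C − P) = 9.35 + (-7.6190) = 1.7310

1.73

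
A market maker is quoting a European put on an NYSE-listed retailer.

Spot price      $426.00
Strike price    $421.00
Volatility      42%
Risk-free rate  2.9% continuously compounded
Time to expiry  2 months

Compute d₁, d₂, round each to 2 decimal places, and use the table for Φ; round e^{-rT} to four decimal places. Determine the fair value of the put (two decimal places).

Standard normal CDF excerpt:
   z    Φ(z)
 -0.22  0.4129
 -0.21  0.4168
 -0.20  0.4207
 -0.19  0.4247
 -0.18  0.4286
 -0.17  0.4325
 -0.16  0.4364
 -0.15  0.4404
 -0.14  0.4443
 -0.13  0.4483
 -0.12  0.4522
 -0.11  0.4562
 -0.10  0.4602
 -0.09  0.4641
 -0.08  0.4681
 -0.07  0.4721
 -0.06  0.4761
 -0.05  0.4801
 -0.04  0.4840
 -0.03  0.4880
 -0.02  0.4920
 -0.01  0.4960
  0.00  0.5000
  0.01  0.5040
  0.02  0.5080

$25.23

σ√T = 0.42 × 0.4082 = 0.1715
d₁ = [ln(426/421) + (0.029 + ½·0.42²)·0.1667] / (σ√T) = (0.0118 + 0.0195) / 0.1715 = 0.1828 ≈ 0.18
d₂ = 0.1828 − 0.1715 = 0.0113 ≈ 0.01
exp(−rT) = exp(−0.029·0.1667) = 0.9952
N(−d₂) = N(-0.01) = 0.4960;  N(−d₁) = N(-0.18) = 0.4286
P = 421·0.9952·0.4960 − 426·0.4286 = 207.8137 − 182.5836 = 25.2301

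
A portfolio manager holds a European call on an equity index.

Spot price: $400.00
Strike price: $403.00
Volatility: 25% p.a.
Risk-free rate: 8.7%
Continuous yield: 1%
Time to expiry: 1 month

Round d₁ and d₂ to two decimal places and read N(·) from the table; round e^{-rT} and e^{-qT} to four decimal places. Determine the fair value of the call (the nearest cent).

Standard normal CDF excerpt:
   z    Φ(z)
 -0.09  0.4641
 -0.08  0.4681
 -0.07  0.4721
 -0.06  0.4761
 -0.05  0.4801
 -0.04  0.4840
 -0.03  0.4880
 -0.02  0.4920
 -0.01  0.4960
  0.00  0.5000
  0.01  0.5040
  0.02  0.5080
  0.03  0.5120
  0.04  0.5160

$10.95

σ√T = 0.25 × 0.2887 = 0.0722
ln(S/K) + (r − q + σ²/2)T = ln(400/403) + (0.087 − 0.01 + 0.25²/2)·0.08333 = -0.0075 + 0.0090 = 0.0015
d₁ = 0.0015 / 0.0722 = 0.0215 which rounds to 0.02
d₂ = d₁ − σ√T = 0.0215 − 0.0722 = -0.0507 which rounds to -0.05
e^(−qT) = e^(−0.01·0.08333) = 0.9992;  e^(−rT) = e^(−0.087·0.08333) = 0.9928
N(d₁) = N(0.02) = 0.5080;  N(d₂) = N(-0.05) = 0.4801
C = 400·0.9992·0.5080 − 403·0.9928·0.4801 = 203.0374 − 192.0872 = 10.9502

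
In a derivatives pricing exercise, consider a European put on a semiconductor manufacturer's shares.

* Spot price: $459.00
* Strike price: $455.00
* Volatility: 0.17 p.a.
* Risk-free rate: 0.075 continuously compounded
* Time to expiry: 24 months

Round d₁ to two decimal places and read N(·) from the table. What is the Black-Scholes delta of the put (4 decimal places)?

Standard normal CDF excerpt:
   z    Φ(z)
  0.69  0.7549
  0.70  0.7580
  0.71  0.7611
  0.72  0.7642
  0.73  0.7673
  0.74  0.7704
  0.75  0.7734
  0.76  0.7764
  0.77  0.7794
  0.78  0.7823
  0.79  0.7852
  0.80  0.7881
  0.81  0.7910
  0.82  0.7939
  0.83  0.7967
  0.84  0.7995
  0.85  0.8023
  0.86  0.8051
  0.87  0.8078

σ√T = 0.17 × 1.4142 = 0.2404
ln(S/K) + (r + σ²/2)T = ln(459/455) + (0.075 + 0.17²/2)·2 = 0.0088 + 0.1789 = 0.1877
d₁ = 0.1877 / 0.2404 = 0.7805 ⇒ 0.78
N(d₁) = N(0.78) = 0.7823
Δ_put = N(d₁) − 1 = 0.7823 − 1 = -0.2177

-0.2177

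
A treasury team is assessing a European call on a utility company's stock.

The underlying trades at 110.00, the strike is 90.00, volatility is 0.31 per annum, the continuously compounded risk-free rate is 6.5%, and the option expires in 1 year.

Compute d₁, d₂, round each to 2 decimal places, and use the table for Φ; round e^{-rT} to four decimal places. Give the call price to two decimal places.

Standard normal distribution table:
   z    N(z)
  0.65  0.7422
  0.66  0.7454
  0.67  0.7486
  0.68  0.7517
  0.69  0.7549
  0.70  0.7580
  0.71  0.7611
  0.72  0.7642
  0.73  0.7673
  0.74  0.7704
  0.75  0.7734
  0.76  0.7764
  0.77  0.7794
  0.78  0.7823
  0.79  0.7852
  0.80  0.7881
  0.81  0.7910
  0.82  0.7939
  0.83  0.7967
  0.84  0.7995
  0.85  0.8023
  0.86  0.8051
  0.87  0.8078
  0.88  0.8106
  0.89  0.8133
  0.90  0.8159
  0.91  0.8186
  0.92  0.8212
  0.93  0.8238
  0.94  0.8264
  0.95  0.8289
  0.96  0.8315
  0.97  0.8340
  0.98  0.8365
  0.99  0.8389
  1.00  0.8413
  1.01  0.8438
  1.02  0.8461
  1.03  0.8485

σ√T = 0.31·√1 = 0.3100
ln(S/K) + (r + σ²/2)T = ln(110/90) + (0.065 + 0.31²/2)·1 = 0.2007 + 0.1131 = 0.3137
d₁ = 0.3137 / 0.3100 = 1.0120 which rounds to 1.01
d₂ = d₁ − σ√T = 1.0120 − 0.3100 = 0.7020 which rounds to 0.70
e^(−rT) = e^(−0.065·1) = 0.9371
N(d₁) = N(1.01) = 0.8438;  N(d₂) = N(0.70) = 0.7580
C = 110·0.8438 − 90·0.9371·0.7580 = 92.8180 − 63.9290 = 28.8890

28.89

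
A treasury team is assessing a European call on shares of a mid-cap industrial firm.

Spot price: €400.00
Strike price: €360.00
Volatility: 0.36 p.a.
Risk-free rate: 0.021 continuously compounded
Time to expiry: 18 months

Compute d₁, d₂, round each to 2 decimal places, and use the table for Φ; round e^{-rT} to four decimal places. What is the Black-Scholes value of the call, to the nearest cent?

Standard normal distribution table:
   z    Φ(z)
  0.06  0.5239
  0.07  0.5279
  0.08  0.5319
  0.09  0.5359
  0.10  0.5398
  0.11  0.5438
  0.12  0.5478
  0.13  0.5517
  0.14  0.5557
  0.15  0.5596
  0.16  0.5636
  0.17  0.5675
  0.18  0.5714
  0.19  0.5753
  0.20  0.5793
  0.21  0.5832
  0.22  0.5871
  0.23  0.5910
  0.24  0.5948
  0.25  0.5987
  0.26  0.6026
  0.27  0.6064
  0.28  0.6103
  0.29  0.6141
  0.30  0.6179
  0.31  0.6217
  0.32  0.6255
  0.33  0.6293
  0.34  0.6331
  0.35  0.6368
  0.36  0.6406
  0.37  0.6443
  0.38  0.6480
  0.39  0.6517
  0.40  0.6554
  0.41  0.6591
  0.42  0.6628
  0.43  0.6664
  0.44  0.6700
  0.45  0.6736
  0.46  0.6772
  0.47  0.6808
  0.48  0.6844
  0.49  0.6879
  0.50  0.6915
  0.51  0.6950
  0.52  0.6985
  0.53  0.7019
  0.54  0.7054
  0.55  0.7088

σ√T = 0.36·√1.5 = 0.4409
d₁ = [ln(400/360) + (0.021 + 0.36²/2)·1.5] / 0.4409 = [0.1054 + 0.1287] / 0.4409 = 0.5309 which rounds to 0.53
d₂ = d₁ − σ√T = 0.5309 − 0.4409 = 0.0900 which rounds to 0.09
exp(−rT) = exp(−0.021·1.5) = 0.9690
N(d₁) = N(0.53) = 0.7019;  N(d₂) = N(0.09) = 0.5359
C = 400·0.7019 − 360·0.9690·0.5359 = 280.7600 − 186.9434 = 93.8166

€93.82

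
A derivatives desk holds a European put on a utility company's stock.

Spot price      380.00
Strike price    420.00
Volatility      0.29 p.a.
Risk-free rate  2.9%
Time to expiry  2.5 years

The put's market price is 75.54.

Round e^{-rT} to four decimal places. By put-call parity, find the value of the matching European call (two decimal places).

64.90

exp(−rT) = exp(−0.029·2.5) = 0.9301
Put-call parity: C − P = S − K·e^(−rT) = 380 − 420·0.9301 = 380 − 390.6420 = -10.6420
C = P + (C − P) = 75.54 + (-10.6420) = 64.8980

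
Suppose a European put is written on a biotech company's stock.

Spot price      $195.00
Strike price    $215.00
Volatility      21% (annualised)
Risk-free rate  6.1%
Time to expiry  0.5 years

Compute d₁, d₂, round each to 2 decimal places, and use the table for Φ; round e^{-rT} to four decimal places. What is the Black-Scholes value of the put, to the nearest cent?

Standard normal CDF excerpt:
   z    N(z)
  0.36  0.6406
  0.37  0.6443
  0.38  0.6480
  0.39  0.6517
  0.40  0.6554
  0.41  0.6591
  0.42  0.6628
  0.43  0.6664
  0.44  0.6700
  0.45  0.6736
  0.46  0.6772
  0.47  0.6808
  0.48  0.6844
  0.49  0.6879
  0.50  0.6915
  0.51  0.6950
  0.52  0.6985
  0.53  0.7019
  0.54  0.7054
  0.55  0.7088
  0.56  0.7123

σ√T = 0.21 × 0.7071 = 0.1485
d₁ = [ln(195/215) + (0.061 + 0.21²/2)·0.5] / 0.1485 = [-0.0976 + 0.0415] / 0.1485 = -0.3779 which rounds to -0.38
d₂ = d₁ − σ√T = -0.3779 − 0.1485 = -0.5264 which rounds to -0.53
e^(−rT) = e^(−0.061·0.5) = 0.9700
N(−d₂) = N(0.53) = 0.7019;  N(−d₁) = N(0.38) = 0.6480
P = 215·0.9700·0.7019 − 195·0.6480 = 146.3812 − 126.3600 = 20.0212

$20.02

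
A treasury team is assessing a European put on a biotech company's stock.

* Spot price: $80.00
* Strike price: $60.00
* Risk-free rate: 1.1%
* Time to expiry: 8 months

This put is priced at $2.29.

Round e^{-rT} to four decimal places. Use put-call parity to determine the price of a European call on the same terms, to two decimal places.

$22.73

exp(−rT) = exp(−0.011·0.6667) = 0.9927
Put-call parity: C − P = S − K·e^(−rT) = 80 − 60·0.9927 = 80 − 59.5620 = 20.4380
C = P + (C − P) = 2.29 + (20.4380) = 22.7280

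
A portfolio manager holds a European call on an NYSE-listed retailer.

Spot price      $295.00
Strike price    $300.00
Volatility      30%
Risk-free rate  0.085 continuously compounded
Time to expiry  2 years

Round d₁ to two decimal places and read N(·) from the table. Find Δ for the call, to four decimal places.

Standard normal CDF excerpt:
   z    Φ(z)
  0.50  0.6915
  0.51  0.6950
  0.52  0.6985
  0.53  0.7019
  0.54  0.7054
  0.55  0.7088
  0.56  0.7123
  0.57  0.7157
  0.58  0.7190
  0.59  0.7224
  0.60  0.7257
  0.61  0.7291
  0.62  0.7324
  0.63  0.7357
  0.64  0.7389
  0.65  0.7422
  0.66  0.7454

σ√T = 0.3·√2 = 0.4243
d₁ = [ln(295/300) + (0.085 + 0.3²/2)·2] / 0.4243 = [-0.0168 + 0.2600] / 0.4243 = 0.5732 which rounds to 0.57
N(d₁) = N(0.57) = 0.7157
Δ_call = N(d₁) = 0.7157

0.7157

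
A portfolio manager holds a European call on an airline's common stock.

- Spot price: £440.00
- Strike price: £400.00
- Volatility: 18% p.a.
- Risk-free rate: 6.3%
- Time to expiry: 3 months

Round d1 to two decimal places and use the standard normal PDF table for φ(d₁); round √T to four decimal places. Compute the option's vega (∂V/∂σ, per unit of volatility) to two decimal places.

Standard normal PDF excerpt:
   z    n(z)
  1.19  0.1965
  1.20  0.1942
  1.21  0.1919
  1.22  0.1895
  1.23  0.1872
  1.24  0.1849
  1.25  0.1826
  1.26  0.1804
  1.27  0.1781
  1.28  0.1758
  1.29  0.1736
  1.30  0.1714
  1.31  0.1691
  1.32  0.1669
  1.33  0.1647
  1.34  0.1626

σ√T = 0.18·√0.25 = 0.0900
d₁ = [ln(440/400) + (0.063 + 0.18²/2)·0.25] / 0.0900 = [0.0953 + 0.0198] / 0.0900 = 1.2790 ⇒ 1.28
√T = √0.25 = 0.5000
φ(d₁) = φ(1.28) = 0.1758
vega = S·φ(d₁)·√T = 440·0.1758·0.5000 = 38.6760

38.68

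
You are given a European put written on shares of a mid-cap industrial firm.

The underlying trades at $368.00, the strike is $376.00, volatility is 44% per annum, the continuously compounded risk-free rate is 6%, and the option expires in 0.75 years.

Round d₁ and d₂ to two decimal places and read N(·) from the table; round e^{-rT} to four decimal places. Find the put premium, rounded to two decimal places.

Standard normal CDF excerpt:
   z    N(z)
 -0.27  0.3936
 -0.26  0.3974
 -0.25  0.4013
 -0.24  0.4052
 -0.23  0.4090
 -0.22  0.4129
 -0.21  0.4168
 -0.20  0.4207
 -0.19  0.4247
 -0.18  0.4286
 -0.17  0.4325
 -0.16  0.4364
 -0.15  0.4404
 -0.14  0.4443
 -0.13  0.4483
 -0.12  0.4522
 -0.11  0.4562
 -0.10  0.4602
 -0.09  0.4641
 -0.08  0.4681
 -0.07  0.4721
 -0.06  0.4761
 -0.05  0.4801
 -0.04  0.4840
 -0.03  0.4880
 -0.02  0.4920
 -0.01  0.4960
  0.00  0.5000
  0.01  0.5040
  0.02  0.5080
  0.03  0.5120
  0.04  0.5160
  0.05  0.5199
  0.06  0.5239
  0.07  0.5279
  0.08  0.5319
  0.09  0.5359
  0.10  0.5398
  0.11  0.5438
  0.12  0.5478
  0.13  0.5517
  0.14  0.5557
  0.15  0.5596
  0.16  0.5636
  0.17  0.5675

$50.63

σ√T = 0.44 × 0.8660 = 0.3811
d₁ = [ln(368/376) + (0.06 + 0.44²/2)·0.75] / 0.3811 = [-0.0215 + 0.1176] / 0.3811 = 0.2522 ≈ 0.25
d₂ = d₁ − σ√T = 0.2522 − 0.3811 = -0.1289 ≈ -0.13
exp(−rT) = exp(−0.06·0.75) = 0.9560
N(−d₂) = N(0.13) = 0.5517;  N(−d₁) = N(-0.25) = 0.4013
P = 376·0.9560·0.5517 − 368·0.4013 = 198.3119 − 147.6784 = 50.6335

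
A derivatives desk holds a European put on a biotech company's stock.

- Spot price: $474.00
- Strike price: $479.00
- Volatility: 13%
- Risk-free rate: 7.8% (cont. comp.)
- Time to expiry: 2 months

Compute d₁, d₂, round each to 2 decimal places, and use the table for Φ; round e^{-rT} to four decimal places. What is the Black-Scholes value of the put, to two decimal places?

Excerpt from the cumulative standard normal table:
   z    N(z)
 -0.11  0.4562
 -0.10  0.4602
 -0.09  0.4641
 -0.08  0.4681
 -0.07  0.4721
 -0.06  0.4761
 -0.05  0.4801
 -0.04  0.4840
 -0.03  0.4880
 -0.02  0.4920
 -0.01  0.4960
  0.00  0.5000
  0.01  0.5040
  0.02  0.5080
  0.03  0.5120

σ√T = 0.13·√0.1667 = 0.0531
ln(S/K) + (r + σ²/2)T = ln(474/479) + (0.078 + 0.13²/2)·0.1667 = -0.0105 + 0.0144 = 0.0039
d₁ = 0.0039 / 0.0531 = 0.0738 which rounds to 0.07
d₂ = d₁ − σ√T = 0.0738 − 0.0531 = 0.0207 which rounds to 0.02
e^(−rT) = e^(−0.078·0.1667) = 0.9871
N(−d₂) = N(-0.02) = 0.4920;  N(−d₁) = N(-0.07) = 0.4721
P = 479·0.9871·0.4920 − 474·0.4721 = 232.6279 − 223.7754 = 8.8525

$8.85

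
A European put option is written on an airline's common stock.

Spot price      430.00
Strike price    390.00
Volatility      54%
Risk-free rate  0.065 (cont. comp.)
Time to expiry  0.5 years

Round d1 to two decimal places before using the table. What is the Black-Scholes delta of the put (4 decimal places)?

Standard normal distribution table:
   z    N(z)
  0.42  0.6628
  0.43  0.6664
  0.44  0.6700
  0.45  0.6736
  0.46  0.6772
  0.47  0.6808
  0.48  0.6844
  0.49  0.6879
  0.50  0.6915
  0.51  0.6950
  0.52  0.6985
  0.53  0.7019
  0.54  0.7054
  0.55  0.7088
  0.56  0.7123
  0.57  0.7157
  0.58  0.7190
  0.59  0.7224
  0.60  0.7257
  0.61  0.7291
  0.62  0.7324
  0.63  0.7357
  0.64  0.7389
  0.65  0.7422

-0.2981

σ√T = 0.54 × 0.7071 = 0.3818
d₁ = [ln(430/390) + (0.065 + 0.54²/2)·0.5] / 0.3818 = [0.0976 + 0.1054] / 0.3818 = 0.5317 ≈ 0.53
N(d₁) = N(0.53) = 0.7019
Δ_put = N(d₁) − 1 = 0.7019 − 1 = -0.2981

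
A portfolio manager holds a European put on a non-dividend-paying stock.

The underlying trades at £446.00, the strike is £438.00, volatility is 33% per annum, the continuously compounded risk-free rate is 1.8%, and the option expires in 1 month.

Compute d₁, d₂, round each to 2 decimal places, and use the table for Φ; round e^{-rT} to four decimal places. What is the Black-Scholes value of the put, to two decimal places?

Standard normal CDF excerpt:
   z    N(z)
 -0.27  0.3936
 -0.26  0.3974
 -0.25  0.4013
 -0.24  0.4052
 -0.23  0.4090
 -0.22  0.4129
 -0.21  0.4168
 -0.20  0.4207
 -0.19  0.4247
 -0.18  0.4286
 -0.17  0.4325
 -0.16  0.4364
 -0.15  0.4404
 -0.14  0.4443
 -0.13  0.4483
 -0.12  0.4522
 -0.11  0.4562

£11.88

σ√T = 0.33·√0.08333 = 0.0953
d₁ = [ln(446/438) + (0.018 + ½·0.33²)·0.08333] / (σ√T) = (0.0181 + 0.0060) / 0.0953 = 0.2534 ≈ 0.25
d₂ = 0.2534 − 0.0953 = 0.1581 ≈ 0.16
exp(−rT) = exp(−0.018·0.08333) = 0.9985
N(−d₂) = N(-0.16) = 0.4364;  N(−d₁) = N(-0.25) = 0.4013
P = 438·0.9985·0.4364 − 446·0.4013 = 190.8565 − 178.9798 = 11.8767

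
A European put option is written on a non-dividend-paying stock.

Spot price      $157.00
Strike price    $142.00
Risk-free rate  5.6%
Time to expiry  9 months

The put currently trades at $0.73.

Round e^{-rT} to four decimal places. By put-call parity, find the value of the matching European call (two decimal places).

$21.57

exp(−rT) = exp(−0.056·0.75) = 0.9589
Put-call parity: C − P = S − K·e^(−rT) = 157 − 142·0.9589 = 157 − 136.1638 = 20.8362
C = P + (C − P) = 0.73 + (20.8362) = 21.5662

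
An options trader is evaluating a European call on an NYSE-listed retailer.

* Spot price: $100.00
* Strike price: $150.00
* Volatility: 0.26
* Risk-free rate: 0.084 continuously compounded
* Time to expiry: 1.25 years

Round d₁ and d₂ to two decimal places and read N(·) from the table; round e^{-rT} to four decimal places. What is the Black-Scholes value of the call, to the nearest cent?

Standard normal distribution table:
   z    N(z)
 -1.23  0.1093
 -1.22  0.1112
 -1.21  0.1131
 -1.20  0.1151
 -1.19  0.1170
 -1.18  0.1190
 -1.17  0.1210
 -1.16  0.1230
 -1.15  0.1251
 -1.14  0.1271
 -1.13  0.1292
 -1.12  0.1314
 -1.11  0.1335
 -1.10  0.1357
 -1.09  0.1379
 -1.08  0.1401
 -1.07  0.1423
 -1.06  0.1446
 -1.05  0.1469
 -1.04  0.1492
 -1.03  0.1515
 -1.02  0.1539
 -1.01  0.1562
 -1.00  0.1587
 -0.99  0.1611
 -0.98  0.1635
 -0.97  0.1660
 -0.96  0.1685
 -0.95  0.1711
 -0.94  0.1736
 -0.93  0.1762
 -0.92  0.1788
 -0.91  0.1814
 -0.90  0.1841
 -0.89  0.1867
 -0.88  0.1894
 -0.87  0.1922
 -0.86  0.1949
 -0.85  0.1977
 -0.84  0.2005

σ√T = 0.26 × 1.1180 = 0.2907
ln(S/K) + (r + σ²/2)T = ln(100/150) + (0.084 + 0.26²/2)·1.25 = -0.4055 + 0.1473 = -0.2582
d₁ = -0.2582 / 0.2907 = -0.8883 ⇒ -0.89
d₂ = d₁ − σ√T = -0.8883 − 0.2907 = -1.1790 ⇒ -1.18
exp(−rT) = exp(−0.084·1.25) = 0.9003
N(d₁) = N(-0.89) = 0.1867;  N(d₂) = N(-1.18) = 0.1190
C = 100·0.1867 − 150·0.9003·0.1190 = 18.6700 − 16.0704 = 2.5996

$2.60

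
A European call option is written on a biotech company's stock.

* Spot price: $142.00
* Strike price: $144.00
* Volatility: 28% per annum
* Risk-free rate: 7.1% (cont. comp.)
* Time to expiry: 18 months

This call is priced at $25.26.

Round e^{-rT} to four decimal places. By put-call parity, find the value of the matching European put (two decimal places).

e^(−rT) = e^(−0.071·1.5) = 0.8990
Put-call parity: C − P = S − K·e^(−rT) = 142 − 144·0.8990 = 142 − 129.4560 = 12.5440
P = C − (C − P) = 25.26 − (12.5440) = 12.7160

$12.72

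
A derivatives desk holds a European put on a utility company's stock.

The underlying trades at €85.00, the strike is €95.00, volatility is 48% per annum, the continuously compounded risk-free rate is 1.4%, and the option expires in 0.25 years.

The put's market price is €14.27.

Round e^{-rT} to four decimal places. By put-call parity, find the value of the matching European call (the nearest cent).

€4.60

e^(−rT) = e^(−0.014·0.25) = 0.9965
Put-call parity: C − P = S − K·e^(−rT) = 85 − 95·0.9965 = 85 − 94.6675 = -9.6675
C = P + (C − P) = 14.27 + (-9.6675) = 4.6025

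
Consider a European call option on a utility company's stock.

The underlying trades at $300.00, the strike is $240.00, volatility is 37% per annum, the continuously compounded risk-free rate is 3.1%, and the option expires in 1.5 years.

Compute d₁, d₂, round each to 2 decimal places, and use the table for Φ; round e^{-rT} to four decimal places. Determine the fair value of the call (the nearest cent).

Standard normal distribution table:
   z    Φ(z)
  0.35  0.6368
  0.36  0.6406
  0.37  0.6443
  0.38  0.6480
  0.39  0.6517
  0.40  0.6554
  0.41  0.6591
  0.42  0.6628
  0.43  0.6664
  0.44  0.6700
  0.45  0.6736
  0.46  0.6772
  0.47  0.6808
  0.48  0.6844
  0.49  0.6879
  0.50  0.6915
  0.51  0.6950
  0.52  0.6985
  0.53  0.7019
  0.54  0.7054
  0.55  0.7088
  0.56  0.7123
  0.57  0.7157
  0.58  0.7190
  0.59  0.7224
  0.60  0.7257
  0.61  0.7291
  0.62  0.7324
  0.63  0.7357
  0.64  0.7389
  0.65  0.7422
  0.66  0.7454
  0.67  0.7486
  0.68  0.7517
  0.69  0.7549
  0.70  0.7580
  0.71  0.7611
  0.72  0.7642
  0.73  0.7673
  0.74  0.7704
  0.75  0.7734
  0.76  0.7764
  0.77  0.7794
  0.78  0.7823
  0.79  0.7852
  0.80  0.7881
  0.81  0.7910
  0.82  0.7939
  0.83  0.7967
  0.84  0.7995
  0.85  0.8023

$90.56

σ√T = 0.37 × 1.2247 = 0.4532
d₁ = [ln(300/240) + (0.031 + ½·0.37²)·1.5] / (σ√T) = (0.2231 + 0.1492) / 0.4532 = 0.8216 → 0.82
d₂ = 0.8216 − 0.4532 = 0.3685 → 0.37
exp(−rT) = exp(−0.031·1.5) = 0.9546
N(d₁) = N(0.82) = 0.7939;  N(d₂) = N(0.37) = 0.6443
C = 300·0.7939 − 240·0.9546·0.6443 = 238.1700 − 147.6117 = 90.5583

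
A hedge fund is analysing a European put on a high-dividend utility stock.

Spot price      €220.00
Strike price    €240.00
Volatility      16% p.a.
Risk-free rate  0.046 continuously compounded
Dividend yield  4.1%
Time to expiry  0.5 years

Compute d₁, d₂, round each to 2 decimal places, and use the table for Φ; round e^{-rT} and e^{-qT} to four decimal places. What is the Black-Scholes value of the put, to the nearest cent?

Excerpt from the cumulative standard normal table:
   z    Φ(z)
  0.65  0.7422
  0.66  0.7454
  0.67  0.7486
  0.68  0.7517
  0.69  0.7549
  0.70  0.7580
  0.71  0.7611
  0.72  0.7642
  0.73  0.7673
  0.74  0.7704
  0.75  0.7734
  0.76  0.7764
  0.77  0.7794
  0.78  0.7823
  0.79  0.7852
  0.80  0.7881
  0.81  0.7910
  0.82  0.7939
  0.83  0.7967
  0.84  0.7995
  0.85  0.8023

€22.14

T = 0.5;  σ√T = 0.1131
d₁ = [ln(220/240) + (0.046 − 0.041 + 0.16²/2)·0.5] / 0.1131 = [-0.0870 + 0.0089] / 0.1131 = -0.6904 → -0.69
d₂ = d₁ − σ√T = -0.6904 − 0.1131 = -0.8036 → -0.80
e^(−qT) = e^(−0.041·0.5) = 0.9797;  e^(−rT) = e^(−0.046·0.5) = 0.9773
N(−d₂) = N(0.80) = 0.7881;  N(−d₁) = N(0.69) = 0.7549
P = 240·0.9773·0.7881 − 220·0.9797·0.7549 = 184.8504 − 162.7066 = 22.1438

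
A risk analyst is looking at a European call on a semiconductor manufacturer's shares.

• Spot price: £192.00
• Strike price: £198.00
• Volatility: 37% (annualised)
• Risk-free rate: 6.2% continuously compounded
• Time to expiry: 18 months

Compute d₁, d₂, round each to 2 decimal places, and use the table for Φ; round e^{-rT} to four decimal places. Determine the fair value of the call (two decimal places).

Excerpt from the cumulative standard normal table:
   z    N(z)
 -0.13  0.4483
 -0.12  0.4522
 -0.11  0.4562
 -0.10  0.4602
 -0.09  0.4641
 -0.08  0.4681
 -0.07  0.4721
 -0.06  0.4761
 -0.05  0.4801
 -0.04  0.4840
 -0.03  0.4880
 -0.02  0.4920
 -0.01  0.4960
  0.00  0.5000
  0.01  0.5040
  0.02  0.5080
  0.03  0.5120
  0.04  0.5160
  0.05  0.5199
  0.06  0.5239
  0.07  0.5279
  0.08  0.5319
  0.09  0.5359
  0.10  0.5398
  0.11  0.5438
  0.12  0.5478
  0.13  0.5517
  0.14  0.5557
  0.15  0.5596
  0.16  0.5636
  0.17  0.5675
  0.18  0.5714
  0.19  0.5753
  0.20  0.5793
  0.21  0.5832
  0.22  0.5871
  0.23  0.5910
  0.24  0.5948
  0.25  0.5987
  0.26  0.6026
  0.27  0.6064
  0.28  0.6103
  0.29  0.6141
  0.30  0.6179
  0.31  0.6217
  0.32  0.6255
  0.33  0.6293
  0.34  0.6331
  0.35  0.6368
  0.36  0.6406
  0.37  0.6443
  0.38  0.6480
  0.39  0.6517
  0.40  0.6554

σ√T = 0.37·√1.5 = 0.4532
d₁ = [ln(192/198) + (0.062 + 0.37²/2)·1.5] / 0.4532 = [-0.0308 + 0.1957] / 0.4532 = 0.3639 which rounds to 0.36
d₂ = d₁ − σ√T = 0.3639 − 0.4532 = -0.0893 which rounds to -0.09
e^(−rT) = e^(−0.062·1.5) = 0.9112
N(d₁) = N(0.36) = 0.6406;  N(d₂) = N(-0.09) = 0.4641
C = 192·0.6406 − 198·0.9112·0.4641 = 122.9952 − 83.7318 = 39.2634

£39.26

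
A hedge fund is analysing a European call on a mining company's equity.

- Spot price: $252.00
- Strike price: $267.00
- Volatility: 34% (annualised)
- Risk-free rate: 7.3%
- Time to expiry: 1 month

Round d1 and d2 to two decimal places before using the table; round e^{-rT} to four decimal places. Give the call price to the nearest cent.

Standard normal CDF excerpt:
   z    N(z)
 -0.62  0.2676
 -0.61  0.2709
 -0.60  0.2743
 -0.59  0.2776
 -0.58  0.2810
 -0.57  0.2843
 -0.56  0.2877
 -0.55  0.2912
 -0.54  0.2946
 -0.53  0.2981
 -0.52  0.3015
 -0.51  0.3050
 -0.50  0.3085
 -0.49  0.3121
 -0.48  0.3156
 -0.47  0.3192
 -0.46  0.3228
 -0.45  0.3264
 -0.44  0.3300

$4.96

σ√T = 0.34·√0.08333 = 0.0981
ln(S/K) + (r + σ²/2)T = ln(252/267) + (0.073 + 0.34²/2)·0.08333 = -0.0578 + 0.0109 = -0.0469
d₁ = -0.0469 / 0.0981 = -0.4780 ≈ -0.48
d₂ = d₁ − σ√T = -0.4780 − 0.0981 = -0.5762 ≈ -0.58
exp(−rT) = exp(−0.073·0.08333) = 0.9939
C = 252·N(-0.48) − 267·0.9939·N(-0.58) = 252·0.3156 − 267·0.9939·0.2810 = 79.5312 − 74.5693 = 4.9619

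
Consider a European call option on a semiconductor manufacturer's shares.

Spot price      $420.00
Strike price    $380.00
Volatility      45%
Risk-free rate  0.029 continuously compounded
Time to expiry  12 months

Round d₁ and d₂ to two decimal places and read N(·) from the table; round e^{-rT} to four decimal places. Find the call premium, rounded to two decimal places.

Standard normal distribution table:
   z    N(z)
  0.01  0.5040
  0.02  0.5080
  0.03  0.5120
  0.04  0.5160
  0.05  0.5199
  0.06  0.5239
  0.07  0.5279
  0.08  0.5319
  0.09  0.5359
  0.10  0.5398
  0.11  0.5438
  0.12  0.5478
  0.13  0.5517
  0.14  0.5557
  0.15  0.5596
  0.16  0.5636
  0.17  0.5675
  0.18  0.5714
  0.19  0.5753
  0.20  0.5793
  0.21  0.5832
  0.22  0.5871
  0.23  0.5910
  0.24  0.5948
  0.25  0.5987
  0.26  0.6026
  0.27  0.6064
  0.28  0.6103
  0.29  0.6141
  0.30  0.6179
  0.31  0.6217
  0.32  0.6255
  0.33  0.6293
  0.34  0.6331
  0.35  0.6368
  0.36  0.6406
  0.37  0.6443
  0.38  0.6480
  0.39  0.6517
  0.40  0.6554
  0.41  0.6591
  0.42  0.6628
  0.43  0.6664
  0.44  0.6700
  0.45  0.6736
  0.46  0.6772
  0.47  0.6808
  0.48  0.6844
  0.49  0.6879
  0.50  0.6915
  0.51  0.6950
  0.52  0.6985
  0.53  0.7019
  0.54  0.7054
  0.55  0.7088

σ√T = 0.45 × 1.0000 = 0.4500
ln(S/K) + (r + σ²/2)T = ln(420/380) + (0.029 + 0.45²/2)·1 = 0.1001 + 0.1303 = 0.2303
d₁ = 0.2303 / 0.4500 = 0.5119 ≈ 0.51
d₂ = d₁ − σ√T = 0.5119 − 0.4500 = 0.0619 ≈ 0.06
exp(−rT) = exp(−0.029·1) = 0.9714
C = 420·N(0.51) − 380·0.9714·N(0.06) = 420·0.6950 − 380·0.9714·0.5239 = 291.9000 − 193.3883 = 98.5117

$98.51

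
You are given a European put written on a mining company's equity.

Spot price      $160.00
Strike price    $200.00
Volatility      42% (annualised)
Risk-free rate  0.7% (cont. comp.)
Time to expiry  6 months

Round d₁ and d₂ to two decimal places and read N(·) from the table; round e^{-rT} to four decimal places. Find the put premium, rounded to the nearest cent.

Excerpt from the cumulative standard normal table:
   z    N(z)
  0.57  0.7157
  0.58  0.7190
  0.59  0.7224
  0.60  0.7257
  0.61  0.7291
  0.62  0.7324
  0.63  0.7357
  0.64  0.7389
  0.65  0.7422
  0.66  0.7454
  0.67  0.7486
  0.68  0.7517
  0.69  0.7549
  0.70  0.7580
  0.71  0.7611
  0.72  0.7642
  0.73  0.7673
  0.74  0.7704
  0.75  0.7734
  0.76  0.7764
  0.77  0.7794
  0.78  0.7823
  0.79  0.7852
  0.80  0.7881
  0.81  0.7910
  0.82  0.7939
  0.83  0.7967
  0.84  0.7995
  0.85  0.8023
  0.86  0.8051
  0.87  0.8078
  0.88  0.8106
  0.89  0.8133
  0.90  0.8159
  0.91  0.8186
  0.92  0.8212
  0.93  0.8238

T = 0.5;  σ√T = 0.2970
d₁ = [ln(160/200) + (0.007 + ½·0.42²)·0.5] / (σ√T) = (-0.2231 + 0.0476) / 0.2970 = -0.5911 ⇒ -0.59
d₂ = -0.5911 − 0.2970 = -0.8881 ⇒ -0.89
e^(−rT) = e^(−0.007·0.5) = 0.9965
N(−d₂) = N(0.89) = 0.8133;  N(−d₁) = N(0.59) = 0.7224
P = 200·0.9965·0.8133 − 160·0.7224 = 162.0907 − 115.5840 = 46.5067

$46.51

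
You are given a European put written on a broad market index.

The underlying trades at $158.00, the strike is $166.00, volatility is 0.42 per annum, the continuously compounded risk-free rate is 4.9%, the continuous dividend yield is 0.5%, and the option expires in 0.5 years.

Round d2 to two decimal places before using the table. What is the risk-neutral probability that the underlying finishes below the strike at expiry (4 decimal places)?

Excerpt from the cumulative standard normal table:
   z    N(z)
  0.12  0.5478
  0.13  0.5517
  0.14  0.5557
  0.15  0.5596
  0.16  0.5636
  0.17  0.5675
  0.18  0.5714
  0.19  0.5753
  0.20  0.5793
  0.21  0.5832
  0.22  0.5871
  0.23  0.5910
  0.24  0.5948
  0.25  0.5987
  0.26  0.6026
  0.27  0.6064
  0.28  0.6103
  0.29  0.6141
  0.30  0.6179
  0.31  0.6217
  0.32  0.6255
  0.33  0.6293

0.5948

T = 0.5;  σ√T = 0.2970
ln(S/K) + (r − q + σ²/2)T = ln(158/166) + (0.049 − 0.005 + 0.42²/2)·0.5 = -0.0494 + 0.0661 = 0.0167
d₁ = 0.0167 / 0.2970 = 0.0563 ≈ 0.06
d₂ = d₁ − σ√T = 0.0563 − 0.2970 = -0.2407 ≈ -0.24
Risk-neutral Pr[S_T < K] = N(−d₂) = N(0.24) = 0.5948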